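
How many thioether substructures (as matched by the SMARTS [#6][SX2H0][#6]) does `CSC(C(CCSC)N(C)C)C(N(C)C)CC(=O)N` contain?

2

[#6][SX2H0][#6] is the SMARTS for a thioether: an aliphatic sulfur bridging two carbons with no H on the sulfur.
The molecule carries 2 separate instances of a methylthio ether (-SCH3) meeting every constraint; each maps to a distinct set of atoms, giving 2 matches.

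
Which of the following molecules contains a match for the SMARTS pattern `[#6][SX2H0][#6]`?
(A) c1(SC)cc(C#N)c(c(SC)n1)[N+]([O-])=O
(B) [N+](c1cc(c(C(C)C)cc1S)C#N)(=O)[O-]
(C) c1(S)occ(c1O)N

[#6][SX2H0][#6] describes an aliphatic sulfur bridging two carbons with no H on the sulfur (a thioether).
(A) contains a methylthio ether (-SCH3), which satisfies every atom and bond constraint.
(B) has a thiol (-SH) but the sulfur has H1, not H0 bridging two carbons.
(C) has a thiol (-SH) but the sulfur has H1, not H0 bridging two carbons.
So the answer is (A).

A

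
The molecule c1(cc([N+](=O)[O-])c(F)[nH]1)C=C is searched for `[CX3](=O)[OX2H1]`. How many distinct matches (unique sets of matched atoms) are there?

0

[CX3](=O)[OX2H1] is the SMARTS for a carboxylic acid: an sp2 carbon double-bonded to O and single-bonded to an -OH oxygen.
No fragment in the molecule satisfies every constraint, giving 0 matches.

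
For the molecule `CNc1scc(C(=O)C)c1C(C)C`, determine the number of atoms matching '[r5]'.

5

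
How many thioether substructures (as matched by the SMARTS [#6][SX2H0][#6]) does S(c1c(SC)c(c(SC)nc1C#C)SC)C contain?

[#6][SX2H0][#6] is the SMARTS for a thioether: an aliphatic sulfur bridging two carbons with no H on the sulfur.
The molecule carries 4 separate instances of a methylthio ether (-SCH3) meeting every constraint; each maps to a distinct set of atoms, giving 4 matches.

4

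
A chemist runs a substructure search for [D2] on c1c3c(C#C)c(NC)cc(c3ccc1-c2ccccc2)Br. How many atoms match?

11

The query [D2] means: atom with exactly two heavy-atom neighbours.
Check the 21 heavy atoms by environment: 7× c (aromatic, D3) → no; 9× c (aromatic, D2) → match; 1× C (D2) → match; 2× C (D1) → no; 1× N (D2) → match; 1× Br (D1) → no.
Summing the matching environments: 9 + 1 + 1 = 11 matching atoms.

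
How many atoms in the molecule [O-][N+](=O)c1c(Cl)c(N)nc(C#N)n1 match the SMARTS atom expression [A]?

The query [A] means: A matches any aliphatic (non-aromatic) heavy atom.
Check the 13 heavy atoms by environment: 2× n (aromatic) → no; 4× c (aromatic) → no; 1× N (charge +1) → match; 1× O (charge -1) → match; 1× O → match; 1× C → match; 2× N → match; 1× Cl → match.
Summing the matching environments: 1 + 1 + 1 + 1 + 2 + 1 = 7 matching atoms.

7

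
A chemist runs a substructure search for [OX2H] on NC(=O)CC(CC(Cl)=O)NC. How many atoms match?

The query [OX2H] means: aliphatic oxygen with two connections, one of which is H — an -OH oxygen.
Check the 11 heavy atoms by environment: 2× C (H2, X4) → no; 1× C (H1, X4) → no; 1× N (H1, X3) → no; 1× C (H3, X4) → no; 2× C (H0, X3) → no; 2× O (H0, X1) → no; 1× N (H2, X3) → no; 1× Cl (H0, X1) → no.
No environment satisfies the query, so 0 matching atoms.

0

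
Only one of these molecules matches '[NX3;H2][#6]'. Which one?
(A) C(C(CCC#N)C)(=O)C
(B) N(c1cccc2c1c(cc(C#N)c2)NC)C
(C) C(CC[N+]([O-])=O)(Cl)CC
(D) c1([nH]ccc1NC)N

[NX3;H2][#6] describes a trivalent nitrogen with two H attached to carbon (a primary amine).
(A) has a nitrile (-C#N) but the nitrogen is NX1 (triple-bonded), not NX3 with two H.
(B) has an N-methylamino group (-NHCH3) but the nitrogen bears two carbons and only one H (H1), not H2.
(C) has a nitro group (-[N+](=O)[O-]) but the nitrogen is [N+] with no H, not NX3H2.
(D) contains a primary amino group (-NH2), which satisfies every atom and bond constraint.
So the answer is (D).

D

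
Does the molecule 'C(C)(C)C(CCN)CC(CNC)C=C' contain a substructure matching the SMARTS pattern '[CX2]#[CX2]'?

No

The pattern [CX2]#[CX2] describes a carbon-carbon triple bond — an alkyne.
The closest candidate here is a vinyl group (-CH=CH2), but the C=C is a double bond; both carbons are CX3, not CX2. No other fragment satisfies the full query, so there is no match.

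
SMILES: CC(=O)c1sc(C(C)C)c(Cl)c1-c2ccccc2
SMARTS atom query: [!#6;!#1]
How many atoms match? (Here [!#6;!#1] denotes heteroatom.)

The query [!#6;!#1] means: not carbon and not hydrogen — any heteroatom.
Check the 18 heavy atoms by environment: 1× s (aromatic) → match; 10× c (aromatic) → no; 1× Cl → match; 5× C → no; 1× O → match.
Summing the matching environments: 1 + 1 + 1 = 3 matching atoms.

3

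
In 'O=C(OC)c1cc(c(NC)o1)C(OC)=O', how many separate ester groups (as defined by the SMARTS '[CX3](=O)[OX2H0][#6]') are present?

2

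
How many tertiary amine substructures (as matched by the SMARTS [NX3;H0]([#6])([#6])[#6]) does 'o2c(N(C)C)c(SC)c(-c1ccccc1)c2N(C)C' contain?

[NX3;H0]([#6])([#6])[#6] is the SMARTS for a tertiary amine: a trivalent nitrogen with no H, bonded to three carbons.
The molecule carries 2 separate instances of a dimethylamino group (-N(CH3)2) meeting every constraint; each maps to a distinct set of atoms, giving 2 matches.

2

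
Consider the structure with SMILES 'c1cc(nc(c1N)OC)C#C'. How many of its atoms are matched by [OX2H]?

The query [OX2H] means: aliphatic oxygen with two connections, one of which is H — an -OH oxygen.
Check the 11 heavy atoms by environment: 1× n (aromatic, H0, X2) → no; 3× c (aromatic, H0, X3) → no; 2× c (aromatic, H1, X3) → no; 1× N (H2, X3) → no; 1× C (H0, X2) → no; 1× C (H1, X2) → no; 1× O (H0, X2) → no; 1× C (H3, X4) → no.
No environment satisfies the query, so 0 matching atoms.

0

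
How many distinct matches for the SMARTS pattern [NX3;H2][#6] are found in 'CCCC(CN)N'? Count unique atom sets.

2

[NX3;H2][#6] is the SMARTS for a primary amine: a trivalent nitrogen with two H attached to carbon.
The molecule carries 2 separate instances of a primary amino group (-NH2) meeting every constraint; each maps to a distinct set of atoms, giving 2 matches.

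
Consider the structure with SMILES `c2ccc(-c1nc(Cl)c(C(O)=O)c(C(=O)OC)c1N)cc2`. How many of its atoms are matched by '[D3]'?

8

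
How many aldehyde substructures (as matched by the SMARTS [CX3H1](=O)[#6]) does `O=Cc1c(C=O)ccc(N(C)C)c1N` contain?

[CX3H1](=O)[#6] is the SMARTS for an aldehyde: an sp2 carbon with one H, double-bonded to O and single-bonded to carbon.
The molecule carries 2 separate instances of an aldehyde (-CHO) meeting every constraint; each maps to a distinct set of atoms, giving 2 matches.

2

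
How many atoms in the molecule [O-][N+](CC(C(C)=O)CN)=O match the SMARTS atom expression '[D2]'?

2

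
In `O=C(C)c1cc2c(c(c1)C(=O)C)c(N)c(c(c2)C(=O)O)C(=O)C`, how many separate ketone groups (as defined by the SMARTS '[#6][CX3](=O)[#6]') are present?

3

[#6][CX3](=O)[#6] is the SMARTS for a ketone: a carbonyl carbon (no H) flanked by two carbons.
The molecule carries 3 separate instances of an acetyl/ketone group (-C(=O)CH3) meeting every constraint; each maps to a distinct set of atoms, giving 3 matches.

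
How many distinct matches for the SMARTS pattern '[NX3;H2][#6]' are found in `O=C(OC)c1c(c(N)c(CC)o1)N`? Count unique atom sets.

2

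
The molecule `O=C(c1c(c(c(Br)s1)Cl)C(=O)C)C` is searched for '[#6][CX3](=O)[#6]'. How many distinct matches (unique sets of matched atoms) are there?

[#6][CX3](=O)[#6] is the SMARTS for a ketone: a carbonyl carbon (no H) flanked by two carbons.
The molecule carries 2 separate instances of an acetyl/ketone group (-C(=O)CH3) meeting every constraint; each maps to a distinct set of atoms, giving 2 matches.

2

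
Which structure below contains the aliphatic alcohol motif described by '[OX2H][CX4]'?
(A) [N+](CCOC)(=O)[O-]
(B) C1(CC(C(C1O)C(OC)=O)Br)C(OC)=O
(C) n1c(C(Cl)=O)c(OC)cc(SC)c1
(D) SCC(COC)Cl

B

[OX2H][CX4] describes a hydroxyl oxygen bound to an sp3 (X4) carbon (an aliphatic alcohol).
(A) has a methoxy ether (-OCH3) but the oxygen has H0 (ether), not H1.
(B) contains a hydroxyl group (-OH), which satisfies every atom and bond constraint.
(C) has a methoxy ether (-OCH3) but the oxygen has H0 (ether), not H1.
(D) has a methoxy ether (-OCH3) but the oxygen has H0 (ether), not H1.
So the answer is (B).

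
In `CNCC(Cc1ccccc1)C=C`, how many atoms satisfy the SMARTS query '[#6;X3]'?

8

Check the 13 heavy atoms by environment: 4× C (X4) → no; 1× N (X3) → no; 2× C (X3) → match; 6× c (aromatic, X3) → match.
Summing the matching environments: 2 + 6 = 8 matching atoms.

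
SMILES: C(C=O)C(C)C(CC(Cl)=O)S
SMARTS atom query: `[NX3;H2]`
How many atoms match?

0

Check the 11 heavy atoms by environment: 2× C (H2, X4) → no; 2× C (H1, X4) → no; 1× C (H0, X3) → no; 2× O (H0, X1) → no; 1× Cl (H0, X1) → no; 1× C (H1, X3) → no; 1× C (H3, X4) → no; 1× S (H1, X2) → no.
No environment satisfies the query, so 0 matching atoms.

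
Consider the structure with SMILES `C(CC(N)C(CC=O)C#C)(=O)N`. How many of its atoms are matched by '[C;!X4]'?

4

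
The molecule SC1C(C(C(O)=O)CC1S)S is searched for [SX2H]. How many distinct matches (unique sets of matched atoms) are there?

3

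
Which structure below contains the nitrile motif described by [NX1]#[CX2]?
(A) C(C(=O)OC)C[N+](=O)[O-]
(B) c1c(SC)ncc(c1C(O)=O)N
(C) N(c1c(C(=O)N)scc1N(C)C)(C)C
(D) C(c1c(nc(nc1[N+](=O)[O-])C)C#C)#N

D

[NX1]#[CX2] describes a nitrogen triple-bonded to a two-connected carbon (a nitrile).
(A) has a nitro group (-[N+](=O)[O-]) but there is no C#N triple bond.
(B) has a primary amino group (-NH2) but the nitrogen is NX3 (three connections), not NX1 triple-bonded.
(C) has a primary amide (-C(=O)NH2) but the nitrogen is NX3, not NX1.
(D) contains a nitrile (-C#N), which satisfies every atom and bond constraint.
So the answer is (D).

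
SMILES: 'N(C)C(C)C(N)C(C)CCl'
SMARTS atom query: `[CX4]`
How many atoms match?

The query [CX4] means: C with X4: aliphatic carbon with exactly 4 total connections (bonds + H).
Check the 10 heavy atoms by environment: 7× C (X4) → match; 2× N (X3) → no; 1× Cl (X1) → no.
That gives 7 matching atoms.

7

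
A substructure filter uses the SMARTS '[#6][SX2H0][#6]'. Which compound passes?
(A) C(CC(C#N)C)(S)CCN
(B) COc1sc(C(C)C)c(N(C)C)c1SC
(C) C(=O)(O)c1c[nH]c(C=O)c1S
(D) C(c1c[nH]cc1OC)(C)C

B

[#6][SX2H0][#6] describes an aliphatic sulfur bridging two carbons with no H on the sulfur (a thioether).
(A) has a thiol (-SH) but the sulfur has H1, not H0 bridging two carbons.
(B) contains a methylthio ether (-SCH3), which satisfies every atom and bond constraint.
(C) has a thiol (-SH) but the sulfur has H1, not H0 bridging two carbons.
(D) has a methoxy ether (-OCH3) but the bridging atom is O, not S.
So the answer is (B).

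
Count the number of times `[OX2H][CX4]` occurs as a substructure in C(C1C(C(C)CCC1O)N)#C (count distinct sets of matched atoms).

1

[OX2H][CX4] is the SMARTS for an aliphatic alcohol: a hydroxyl oxygen bound to an sp3 (X4) carbon.
Exactly one fragment in the molecule meets all constraints, giving 1 match.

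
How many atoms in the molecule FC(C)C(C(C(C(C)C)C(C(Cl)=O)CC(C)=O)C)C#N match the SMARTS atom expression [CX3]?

2

The query [CX3] means: C with X3: aliphatic carbon with exactly 3 total connections.
Check the 20 heavy atoms by environment: 12× C (X4) → no; 1× F (X1) → no; 1× C (X2) → no; 1× N (X1) → no; 2× C (X3) → match; 2× O (X1) → no; 1× Cl (X1) → no.
That gives 2 matching atoms.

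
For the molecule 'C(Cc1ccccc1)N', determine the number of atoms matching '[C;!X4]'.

The query [C;!X4] means: aliphatic carbon that does not have four total connections.
Check the 9 heavy atoms by environment: 2× C (X4) → no; 6× c (aromatic, X3) → no; 1× N (X3) → no.
No environment satisfies the query, so 0 matching atoms.

0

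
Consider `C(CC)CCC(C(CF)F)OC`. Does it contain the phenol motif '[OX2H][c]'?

No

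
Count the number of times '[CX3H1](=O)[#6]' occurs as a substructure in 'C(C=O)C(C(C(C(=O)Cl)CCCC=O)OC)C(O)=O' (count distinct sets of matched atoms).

2

[CX3H1](=O)[#6] is the SMARTS for an aldehyde: an sp2 carbon with one H, double-bonded to O and single-bonded to carbon.
The molecule carries 2 separate instances of an aldehyde (-CHO) meeting every constraint; each maps to a distinct set of atoms, giving 2 matches.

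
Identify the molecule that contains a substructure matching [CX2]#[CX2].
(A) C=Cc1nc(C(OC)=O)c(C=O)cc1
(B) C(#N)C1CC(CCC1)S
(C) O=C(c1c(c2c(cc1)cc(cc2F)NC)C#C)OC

[CX2]#[CX2] describes a carbon-carbon triple bond (an alkyne).
(A) has a vinyl group (-CH=CH2) but the C=C is a double bond; both carbons are CX3, not CX2.
(B) has a nitrile (-C#N) but the triple bond is C#N, not C#C.
(C) contains an ethynyl group (-C#CH), which satisfies every atom and bond constraint.
So the answer is (C).

C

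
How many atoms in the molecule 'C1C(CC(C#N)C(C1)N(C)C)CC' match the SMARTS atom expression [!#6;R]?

0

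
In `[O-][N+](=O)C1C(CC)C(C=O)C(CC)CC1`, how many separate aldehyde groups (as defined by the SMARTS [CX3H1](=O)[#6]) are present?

[CX3H1](=O)[#6] is the SMARTS for an aldehyde: an sp2 carbon with one H, double-bonded to O and single-bonded to carbon.
Exactly one fragment in the molecule meets all constraints, giving 1 match.

1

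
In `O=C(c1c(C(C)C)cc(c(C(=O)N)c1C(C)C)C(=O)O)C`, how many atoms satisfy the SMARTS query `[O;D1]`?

Check the 21 heavy atoms by environment: 1× c (aromatic, D2) → no; 5× c (aromatic, D3) → no; 5× C (D3) → no; 4× O (D1) → match; 1× N (D1) → no; 5× C (D1) → no.
That gives 4 matching atoms.

4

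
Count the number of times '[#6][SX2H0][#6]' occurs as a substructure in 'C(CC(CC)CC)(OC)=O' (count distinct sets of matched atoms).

[#6][SX2H0][#6] is the SMARTS for a thioether: an aliphatic sulfur bridging two carbons with no H on the sulfur.
No fragment in the molecule satisfies every constraint, giving 0 matches.

0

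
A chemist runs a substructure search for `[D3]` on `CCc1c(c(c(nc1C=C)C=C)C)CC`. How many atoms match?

5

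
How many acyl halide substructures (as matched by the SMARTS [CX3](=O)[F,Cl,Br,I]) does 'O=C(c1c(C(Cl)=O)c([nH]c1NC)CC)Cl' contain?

2

[CX3](=O)[F,Cl,Br,I] is the SMARTS for an acyl halide: a carbonyl carbon bonded to a halogen.
The molecule carries 2 separate instances of an acyl chloride (-C(=O)Cl) meeting every constraint; each maps to a distinct set of atoms, giving 2 matches.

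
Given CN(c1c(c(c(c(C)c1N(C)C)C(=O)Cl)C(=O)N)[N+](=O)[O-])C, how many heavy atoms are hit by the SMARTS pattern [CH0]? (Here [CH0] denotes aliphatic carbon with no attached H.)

The query [CH0] means: aliphatic carbon with no attached hydrogen.
Check the 22 heavy atoms by environment: 6× c (aromatic, H0) → no; 5× C (H3) → no; 2× N (H0) → no; 2× C (H0) → match; 3× O (H0) → no; 1× Cl (H0) → no; 1× N (H2) → no; 1× N (charge +1, H0) → no; 1× O (charge -1, H0) → no.
That gives 2 matching atoms.

2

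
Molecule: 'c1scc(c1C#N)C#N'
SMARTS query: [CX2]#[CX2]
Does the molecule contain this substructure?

The pattern [CX2]#[CX2] describes a carbon-carbon triple bond — an alkyne.
The closest candidate here is a nitrile (-C#N), but the triple bond is C#N, not C#C. No other fragment satisfies the full query, so there is no match.

No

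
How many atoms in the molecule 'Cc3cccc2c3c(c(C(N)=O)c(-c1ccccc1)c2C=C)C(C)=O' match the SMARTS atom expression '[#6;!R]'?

The query [#6;!R] means: carbon not in any ring.
Check the 25 heavy atoms by environment: 16× c (aromatic, in 6-ring) → no; 6× C (acyclic) → match; 2× O (acyclic) → no; 1× N (acyclic) → no.
That gives 6 matching atoms.

6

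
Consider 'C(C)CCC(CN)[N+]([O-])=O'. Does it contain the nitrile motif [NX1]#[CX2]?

The pattern [NX1]#[CX2] describes a nitrogen triple-bonded to a two-connected carbon — a nitrile.
The closest candidate here is a primary amino group (-NH2), but the nitrogen is NX3 (three connections), not NX1 triple-bonded. No other fragment satisfies the full query, so there is no match.

No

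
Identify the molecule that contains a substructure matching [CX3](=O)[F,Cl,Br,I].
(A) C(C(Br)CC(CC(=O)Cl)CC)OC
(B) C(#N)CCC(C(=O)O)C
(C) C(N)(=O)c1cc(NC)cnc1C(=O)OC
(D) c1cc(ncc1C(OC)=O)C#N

A

[CX3](=O)[F,Cl,Br,I] describes a carbonyl carbon bonded to a halogen (an acyl halide).
(A) contains an acyl chloride (-C(=O)Cl), which satisfies every atom and bond constraint.
(B) has a carboxylic acid group (-C(=O)OH) but the carbonyl is bonded to -OH, not to a halogen.
(C) has a methyl-ester group (-C(=O)OCH3) but the carbonyl is bonded to -O-C, not to a halogen.
(D) has a methyl-ester group (-C(=O)OCH3) but the carbonyl is bonded to -O-C, not to a halogen.
So the answer is (A).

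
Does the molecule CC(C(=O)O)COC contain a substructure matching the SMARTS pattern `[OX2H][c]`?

No

The pattern [OX2H][c] describes a hydroxyl oxygen attached to an aromatic carbon — a phenol.
The closest candidate here is a methoxy ether (-OCH3), but the oxygen has H0, not H1. No other fragment satisfies the full query, so there is no match.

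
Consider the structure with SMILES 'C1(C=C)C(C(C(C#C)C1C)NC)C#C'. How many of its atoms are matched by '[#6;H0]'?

2

The query [#6;H0] means: any carbon with no attached hydrogen.
Check the 14 heavy atoms by environment: 8× C (H1) → no; 2× C (H0) → match; 1× C (H2) → no; 2× C (H3) → no; 1× N (H1) → no.
That gives 2 matching atoms.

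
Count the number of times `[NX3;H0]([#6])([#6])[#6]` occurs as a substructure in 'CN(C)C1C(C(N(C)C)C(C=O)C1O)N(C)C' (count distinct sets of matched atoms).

3

[NX3;H0]([#6])([#6])[#6] is the SMARTS for a tertiary amine: a trivalent nitrogen with no H, bonded to three carbons.
The molecule carries 3 separate instances of a dimethylamino group (-N(CH3)2) meeting every constraint; each maps to a distinct set of atoms, giving 3 matches.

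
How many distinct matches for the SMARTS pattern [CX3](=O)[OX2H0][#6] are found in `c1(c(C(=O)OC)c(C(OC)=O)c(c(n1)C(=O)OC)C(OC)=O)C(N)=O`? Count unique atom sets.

4

[CX3](=O)[OX2H0][#6] is the SMARTS for an ester: a carbonyl carbon bonded to an oxygen that is itself bonded to carbon (no H on that O).
The molecule carries 4 separate instances of a methyl-ester group (-C(=O)OCH3) meeting every constraint; each maps to a distinct set of atoms, giving 4 matches.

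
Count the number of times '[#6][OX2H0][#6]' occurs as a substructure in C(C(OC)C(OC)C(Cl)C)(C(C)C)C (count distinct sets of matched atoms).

2

[#6][OX2H0][#6] is the SMARTS for an ether: an aliphatic oxygen bridging two carbons with no H on the oxygen.
The molecule carries 2 separate instances of a methoxy ether (-OCH3) meeting every constraint; each maps to a distinct set of atoms, giving 2 matches.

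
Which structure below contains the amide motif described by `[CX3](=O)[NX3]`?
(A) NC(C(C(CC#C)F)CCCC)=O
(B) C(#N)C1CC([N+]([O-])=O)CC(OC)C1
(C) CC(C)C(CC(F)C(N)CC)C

A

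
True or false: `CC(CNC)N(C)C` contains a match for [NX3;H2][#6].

The pattern [NX3;H2][#6] describes a trivalent nitrogen with two H attached to carbon — a primary amine.
The closest candidate here is a dimethylamino group (-N(CH3)2), but the nitrogen has H0, not H2. No other fragment satisfies the full query, so there is no match.

False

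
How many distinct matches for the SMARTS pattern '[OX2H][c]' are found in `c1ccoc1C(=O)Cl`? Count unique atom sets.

0

[OX2H][c] is the SMARTS for a phenol: a hydroxyl oxygen attached to an aromatic carbon.
No fragment in the molecule satisfies every constraint, giving 0 matches.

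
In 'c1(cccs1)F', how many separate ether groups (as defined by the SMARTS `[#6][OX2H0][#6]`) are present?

0

[#6][OX2H0][#6] is the SMARTS for an ether: an aliphatic oxygen bridging two carbons with no H on the oxygen.
No fragment in the molecule satisfies every constraint, giving 0 matches.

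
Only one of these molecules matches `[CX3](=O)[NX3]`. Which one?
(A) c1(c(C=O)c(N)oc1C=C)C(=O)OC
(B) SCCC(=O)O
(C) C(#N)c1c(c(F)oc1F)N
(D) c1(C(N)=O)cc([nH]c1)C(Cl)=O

[CX3](=O)[NX3] describes a carbonyl carbon bonded to a trivalent nitrogen (an amide).
(A) has a primary amino group (-NH2) but the -NH2 is not attached to a carbonyl carbon.
(B) has a carboxylic acid group (-C(=O)OH) but the carbonyl is bonded to O, not to an NX3 nitrogen.
(C) has a nitrile (-C#N) but the nitrile N is NX1 (triple-bonded), not NX3.
(D) contains a primary amide (-C(=O)NH2), which satisfies every atom and bond constraint.
So the answer is (D).

D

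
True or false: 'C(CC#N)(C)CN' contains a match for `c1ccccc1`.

The pattern c1ccccc1 describes six aromatic carbons in a ring — a benzene ring.
The closest candidate here is a methyl group (-CH3), but no six-membered all-carbon aromatic ring is present. No other fragment satisfies the full query, so there is no match.

False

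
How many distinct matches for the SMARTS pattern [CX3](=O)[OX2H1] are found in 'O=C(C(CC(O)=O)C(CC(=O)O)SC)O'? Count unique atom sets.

[CX3](=O)[OX2H1] is the SMARTS for a carboxylic acid: an sp2 carbon double-bonded to O and single-bonded to an -OH oxygen.
The molecule carries 3 separate instances of a carboxylic acid group (-C(=O)OH) meeting every constraint; each maps to a distinct set of atoms, giving 3 matches.

3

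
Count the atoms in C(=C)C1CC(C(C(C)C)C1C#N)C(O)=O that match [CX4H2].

1

The query [CX4H2] means: sp3 carbon (X4) with exactly two hydrogens.
Check the 15 heavy atoms by environment: 5× C (H1, X4) → no; 1× C (H2, X4) → match; 1× C (H1, X3) → no; 1× C (H2, X3) → no; 2× C (H3, X4) → no; 1× C (H0, X3) → no; 1× O (H0, X1) → no; 1× O (H1, X2) → no; 1× C (H0, X2) → no; 1× N (H0, X1) → no.
That gives 1 matching atom.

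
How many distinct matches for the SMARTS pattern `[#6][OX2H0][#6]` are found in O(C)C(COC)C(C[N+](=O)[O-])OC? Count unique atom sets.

[#6][OX2H0][#6] is the SMARTS for an ether: an aliphatic oxygen bridging two carbons with no H on the oxygen.
The molecule carries 3 separate instances of a methoxy ether (-OCH3) meeting every constraint; each maps to a distinct set of atoms, giving 3 matches.

3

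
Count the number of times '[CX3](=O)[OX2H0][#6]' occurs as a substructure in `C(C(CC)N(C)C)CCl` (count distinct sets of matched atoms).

0

[CX3](=O)[OX2H0][#6] is the SMARTS for an ester: a carbonyl carbon bonded to an oxygen that is itself bonded to carbon (no H on that O).
No fragment in the molecule satisfies every constraint, giving 0 matches.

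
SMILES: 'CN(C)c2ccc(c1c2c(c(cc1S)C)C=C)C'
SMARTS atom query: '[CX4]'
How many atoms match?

4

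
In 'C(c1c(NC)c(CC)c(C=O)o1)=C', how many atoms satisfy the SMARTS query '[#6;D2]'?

3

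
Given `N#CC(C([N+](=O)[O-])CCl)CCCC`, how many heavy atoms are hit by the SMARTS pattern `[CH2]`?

The query [CH2] means: aliphatic carbon with exactly two hydrogens.
Check the 13 heavy atoms by environment: 4× C (H2) → match; 2× C (H1) → no; 1× C (H3) → no; 1× C (H0) → no; 1× N (H0) → no; 1× N (charge +1, H0) → no; 1× O (charge -1, H0) → no; 1× O (H0) → no; 1× Cl (H0) → no.
That gives 4 matching atoms.

4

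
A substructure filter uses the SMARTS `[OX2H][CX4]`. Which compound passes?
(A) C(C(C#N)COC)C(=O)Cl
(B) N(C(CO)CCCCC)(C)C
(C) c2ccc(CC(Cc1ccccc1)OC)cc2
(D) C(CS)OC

[OX2H][CX4] describes a hydroxyl oxygen bound to an sp3 (X4) carbon (an aliphatic alcohol).
(A) has a methoxy ether (-OCH3) but the oxygen has H0 (ether), not H1.
(B) contains a hydroxyl group (-OH), which satisfies every atom and bond constraint.
(C) has a methoxy ether (-OCH3) but the oxygen has H0 (ether), not H1.
(D) has a methoxy ether (-OCH3) but the oxygen has H0 (ether), not H1.
So the answer is (B).

B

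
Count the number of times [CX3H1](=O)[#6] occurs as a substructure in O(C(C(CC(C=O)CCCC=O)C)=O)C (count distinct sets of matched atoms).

2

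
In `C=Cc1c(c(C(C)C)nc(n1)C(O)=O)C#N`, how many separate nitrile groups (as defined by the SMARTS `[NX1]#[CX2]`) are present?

1

[NX1]#[CX2] is the SMARTS for a nitrile: a nitrogen triple-bonded to a two-connected carbon.
Exactly one fragment in the molecule meets all constraints, giving 1 match.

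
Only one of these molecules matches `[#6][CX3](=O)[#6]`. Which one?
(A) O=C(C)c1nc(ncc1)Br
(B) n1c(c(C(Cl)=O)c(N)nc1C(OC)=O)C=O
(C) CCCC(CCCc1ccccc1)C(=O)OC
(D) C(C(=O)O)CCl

[#6][CX3](=O)[#6] describes a carbonyl carbon (no H) flanked by two carbons (a ketone).
(A) contains an acetyl/ketone group (-C(=O)CH3), which satisfies every atom and bond constraint.
(B) has a methyl-ester group (-C(=O)OCH3) but one neighbour of the carbonyl carbon is O, not C.
(C) has a methyl-ester group (-C(=O)OCH3) but one neighbour of the carbonyl carbon is O, not C.
(D) has a carboxylic acid group (-C(=O)OH) but one neighbour of the carbonyl carbon is O, not C.
So the answer is (A).

A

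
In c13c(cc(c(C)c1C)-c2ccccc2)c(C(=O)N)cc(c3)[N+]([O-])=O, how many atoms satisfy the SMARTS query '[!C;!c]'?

The query [!C;!c] means: neither aliphatic nor aromatic carbon — same as [!#6].
Check the 24 heavy atoms by environment: 16× c (aromatic) → no; 1× N (charge +1) → match; 1× O (charge -1) → match; 2× O → match; 3× C → no; 1× N → match.
Summing the matching environments: 1 + 1 + 2 + 1 = 5 matching atoms.

5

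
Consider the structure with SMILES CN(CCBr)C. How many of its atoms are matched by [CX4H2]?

The query [CX4H2] means: sp3 carbon (X4) with exactly two hydrogens.
Check the 6 heavy atoms by environment: 2× C (H2, X4) → match; 1× Br (H0, X1) → no; 1× N (H0, X3) → no; 2× C (H3, X4) → no.
That gives 2 matching atoms.

2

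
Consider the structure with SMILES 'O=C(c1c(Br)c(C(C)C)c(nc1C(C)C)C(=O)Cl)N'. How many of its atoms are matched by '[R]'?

6

Check the 19 heavy atoms by environment: 1× n (aromatic, in 6-ring) → match; 5× c (aromatic, in 6-ring) → match; 8× C (acyclic) → no; 2× O (acyclic) → no; 1× N (acyclic) → no; 1× Br (acyclic) → no; 1× Cl (acyclic) → no.
Summing the matching environments: 1 + 5 = 6 matching atoms.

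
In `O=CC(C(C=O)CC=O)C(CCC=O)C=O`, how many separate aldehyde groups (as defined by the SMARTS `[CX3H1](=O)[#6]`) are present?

5

[CX3H1](=O)[#6] is the SMARTS for an aldehyde: an sp2 carbon with one H, double-bonded to O and single-bonded to carbon.
The molecule carries 5 separate instances of an aldehyde (-CHO) meeting every constraint; each maps to a distinct set of atoms, giving 5 matches.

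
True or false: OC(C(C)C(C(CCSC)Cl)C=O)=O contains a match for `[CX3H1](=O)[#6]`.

True

The pattern [CX3H1](=O)[#6] describes an sp2 carbon with one H, double-bonded to O and single-bonded to carbon — an aldehyde.
The molecule carries an aldehyde (-CHO), whose atoms satisfy every constraint of the query, so the pattern matches.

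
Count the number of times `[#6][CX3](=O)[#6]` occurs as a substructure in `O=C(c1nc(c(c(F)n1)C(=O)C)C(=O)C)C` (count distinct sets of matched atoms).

[#6][CX3](=O)[#6] is the SMARTS for a ketone: a carbonyl carbon (no H) flanked by two carbons.
The molecule carries 3 separate instances of an acetyl/ketone group (-C(=O)CH3) meeting every constraint; each maps to a distinct set of atoms, giving 3 matches.

3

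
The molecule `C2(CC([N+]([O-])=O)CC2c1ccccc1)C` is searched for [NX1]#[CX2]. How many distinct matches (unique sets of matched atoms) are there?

0

[NX1]#[CX2] is the SMARTS for a nitrile: a nitrogen triple-bonded to a two-connected carbon.
The molecule has a nitro group (-[N+](=O)[O-]), but there is no C#N triple bond; nothing else fits, so there are 0 matches.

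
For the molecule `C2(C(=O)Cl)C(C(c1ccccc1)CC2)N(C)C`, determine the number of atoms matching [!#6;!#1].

3

The query [!#6;!#1] means: not carbon and not hydrogen — any heteroatom.
Check the 17 heavy atoms by environment: 8× C → no; 1× N → match; 1× O → match; 1× Cl → match; 6× c (aromatic) → no.
Summing the matching environments: 1 + 1 + 1 = 3 matching atoms.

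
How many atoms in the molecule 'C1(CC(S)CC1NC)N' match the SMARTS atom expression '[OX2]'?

0

The query [OX2] means: aliphatic oxygen with two total connections — ether, hydroxyl, or ester single-bond O.
Check the 9 heavy atoms by environment: 6× C (X4) → no; 2× N (X3) → no; 1× S (X2) → no.
No environment satisfies the query, so 0 matching atoms.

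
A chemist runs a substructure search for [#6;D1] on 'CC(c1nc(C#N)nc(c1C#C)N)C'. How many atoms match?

3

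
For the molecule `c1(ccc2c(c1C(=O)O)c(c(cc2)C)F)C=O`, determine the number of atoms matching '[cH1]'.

4

The query [cH1] means: aromatic carbon bearing exactly one hydrogen.
Check the 17 heavy atoms by environment: 6× c (aromatic, H0) → no; 4× c (aromatic, H1) → match; 1× F (H0) → no; 1× C (H0) → no; 2× O (H0) → no; 1× O (H1) → no; 1× C (H1) → no; 1× C (H3) → no.
That gives 4 matching atoms.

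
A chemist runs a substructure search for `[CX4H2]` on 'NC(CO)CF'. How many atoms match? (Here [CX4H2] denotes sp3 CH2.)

2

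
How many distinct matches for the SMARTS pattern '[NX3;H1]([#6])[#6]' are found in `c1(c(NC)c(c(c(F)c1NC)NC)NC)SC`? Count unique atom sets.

[NX3;H1]([#6])[#6] is the SMARTS for a secondary amine: a trivalent nitrogen with one H, bonded to two carbons.
The molecule carries 4 separate instances of an N-methylamino group (-NHCH3) meeting every constraint; each maps to a distinct set of atoms, giving 4 matches.

4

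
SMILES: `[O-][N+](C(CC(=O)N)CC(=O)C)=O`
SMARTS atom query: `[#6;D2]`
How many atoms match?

2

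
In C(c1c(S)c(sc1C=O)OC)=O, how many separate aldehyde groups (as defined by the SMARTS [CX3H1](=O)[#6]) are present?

2

[CX3H1](=O)[#6] is the SMARTS for an aldehyde: an sp2 carbon with one H, double-bonded to O and single-bonded to carbon.
The molecule carries 2 separate instances of an aldehyde (-CHO) meeting every constraint; each maps to a distinct set of atoms, giving 2 matches.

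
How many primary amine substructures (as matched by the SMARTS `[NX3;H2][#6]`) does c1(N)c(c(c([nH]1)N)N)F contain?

3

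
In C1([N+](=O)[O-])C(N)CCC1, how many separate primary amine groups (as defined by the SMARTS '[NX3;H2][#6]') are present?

1

[NX3;H2][#6] is the SMARTS for a primary amine: a trivalent nitrogen with two H attached to carbon.
Exactly one fragment in the molecule meets all constraints, giving 1 match.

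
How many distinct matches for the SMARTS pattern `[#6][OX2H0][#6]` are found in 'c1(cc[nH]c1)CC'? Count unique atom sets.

[#6][OX2H0][#6] is the SMARTS for an ether: an aliphatic oxygen bridging two carbons with no H on the oxygen.
No fragment in the molecule satisfies every constraint, giving 0 matches.

0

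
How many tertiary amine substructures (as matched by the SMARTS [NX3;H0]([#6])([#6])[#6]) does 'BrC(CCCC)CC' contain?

0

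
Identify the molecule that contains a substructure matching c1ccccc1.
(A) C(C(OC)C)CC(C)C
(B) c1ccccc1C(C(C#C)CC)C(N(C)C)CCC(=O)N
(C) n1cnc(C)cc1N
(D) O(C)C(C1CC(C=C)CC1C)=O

B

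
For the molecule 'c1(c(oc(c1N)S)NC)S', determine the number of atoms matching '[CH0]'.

Check the 10 heavy atoms by environment: 1× o (aromatic, H0) → no; 4× c (aromatic, H0) → no; 2× S (H1) → no; 1× N (H1) → no; 1× C (H3) → no; 1× N (H2) → no.
No environment satisfies the query, so 0 matching atoms.

0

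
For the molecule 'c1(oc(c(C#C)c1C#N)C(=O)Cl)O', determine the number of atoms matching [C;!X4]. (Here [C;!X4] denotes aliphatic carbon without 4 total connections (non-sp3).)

4

The query [C;!X4] means: aliphatic carbon that does not have four total connections.
Check the 13 heavy atoms by environment: 1× o (aromatic, X2) → no; 4× c (aromatic, X3) → no; 3× C (X2) → match; 1× N (X1) → no; 1× C (X3) → match; 1× O (X1) → no; 1× Cl (X1) → no; 1× O (X2) → no.
Summing the matching environments: 3 + 1 = 4 matching atoms.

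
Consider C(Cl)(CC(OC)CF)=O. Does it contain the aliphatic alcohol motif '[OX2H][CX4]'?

The pattern [OX2H][CX4] describes a hydroxyl oxygen bound to an sp3 (X4) carbon — an aliphatic alcohol.
The closest candidate here is a methoxy ether (-OCH3), but the oxygen has H0 (ether), not H1. No other fragment satisfies the full query, so there is no match.

No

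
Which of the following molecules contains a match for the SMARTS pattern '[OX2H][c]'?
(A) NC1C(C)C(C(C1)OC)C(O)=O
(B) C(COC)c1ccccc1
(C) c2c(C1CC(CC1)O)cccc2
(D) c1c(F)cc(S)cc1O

D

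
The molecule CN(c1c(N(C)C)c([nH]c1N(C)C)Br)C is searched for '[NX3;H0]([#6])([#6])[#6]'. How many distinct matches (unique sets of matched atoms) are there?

[NX3;H0]([#6])([#6])[#6] is the SMARTS for a tertiary amine: a trivalent nitrogen with no H, bonded to three carbons.
The molecule carries 3 separate instances of a dimethylamino group (-N(CH3)2) meeting every constraint; each maps to a distinct set of atoms, giving 3 matches.

3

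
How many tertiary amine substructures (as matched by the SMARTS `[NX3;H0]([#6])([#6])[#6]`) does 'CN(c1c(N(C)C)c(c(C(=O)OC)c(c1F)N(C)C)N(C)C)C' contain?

4

[NX3;H0]([#6])([#6])[#6] is the SMARTS for a tertiary amine: a trivalent nitrogen with no H, bonded to three carbons.
The molecule carries 4 separate instances of a dimethylamino group (-N(CH3)2) meeting every constraint; each maps to a distinct set of atoms, giving 4 matches.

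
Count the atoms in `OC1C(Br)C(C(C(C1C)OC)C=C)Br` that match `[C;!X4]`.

2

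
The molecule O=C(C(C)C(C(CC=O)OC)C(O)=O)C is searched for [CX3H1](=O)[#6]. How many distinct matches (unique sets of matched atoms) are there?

1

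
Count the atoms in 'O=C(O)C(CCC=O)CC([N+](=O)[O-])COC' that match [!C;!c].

Check the 16 heavy atoms by environment: 9× C → no; 5× O → match; 1× N (charge +1) → match; 1× O (charge -1) → match.
Summing the matching environments: 5 + 1 + 1 = 7 matching atoms.

7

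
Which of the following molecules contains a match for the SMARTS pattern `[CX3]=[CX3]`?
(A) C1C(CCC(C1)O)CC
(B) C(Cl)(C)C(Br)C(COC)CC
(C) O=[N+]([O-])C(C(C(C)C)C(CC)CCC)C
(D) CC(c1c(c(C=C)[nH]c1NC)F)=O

[CX3]=[CX3] describes a non-aromatic C=C double bond between two sp2 carbons (an alkene).
(A) has an ethyl group (-CH2CH3) but its C-C bond is a single bond between CX4 carbons, not CX3=CX3.
(B) has an ethyl group (-CH2CH3) but its C-C bond is a single bond between CX4 carbons, not CX3=CX3.
(C) has an ethyl group (-CH2CH3) but its C-C bond is a single bond between CX4 carbons, not CX3=CX3.
(D) contains a vinyl group (-CH=CH2), which satisfies every atom and bond constraint.
So the answer is (D).

D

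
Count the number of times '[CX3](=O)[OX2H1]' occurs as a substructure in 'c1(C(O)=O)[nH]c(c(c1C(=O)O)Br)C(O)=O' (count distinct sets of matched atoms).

[CX3](=O)[OX2H1] is the SMARTS for a carboxylic acid: an sp2 carbon double-bonded to O and single-bonded to an -OH oxygen.
The molecule carries 3 separate instances of a carboxylic acid group (-C(=O)OH) meeting every constraint; each maps to a distinct set of atoms, giving 3 matches.

3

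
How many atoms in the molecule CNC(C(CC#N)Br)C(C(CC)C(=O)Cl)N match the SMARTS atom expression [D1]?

7

Check the 16 heavy atoms by environment: 2× C (D1) → match; 3× C (D2) → no; 5× C (D3) → no; 1× N (D2) → no; 1× Br (D1) → match; 2× N (D1) → match; 1× O (D1) → match; 1× Cl (D1) → match.
Summing the matching environments: 2 + 1 + 2 + 1 + 1 = 7 matching atoms.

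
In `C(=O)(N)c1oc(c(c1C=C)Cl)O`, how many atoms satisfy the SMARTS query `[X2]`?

2

The query [X2] means: any atom with exactly two total connections (bonds + H).
Check the 12 heavy atoms by environment: 1× o (aromatic, X2) → match; 4× c (aromatic, X3) → no; 1× O (X2) → match; 3× C (X3) → no; 1× O (X1) → no; 1× N (X3) → no; 1× Cl (X1) → no.
Summing the matching environments: 1 + 1 = 2 matching atoms.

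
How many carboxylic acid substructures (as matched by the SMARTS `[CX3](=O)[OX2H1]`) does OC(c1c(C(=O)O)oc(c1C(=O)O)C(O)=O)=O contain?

4

[CX3](=O)[OX2H1] is the SMARTS for a carboxylic acid: an sp2 carbon double-bonded to O and single-bonded to an -OH oxygen.
The molecule carries 4 separate instances of a carboxylic acid group (-C(=O)OH) meeting every constraint; each maps to a distinct set of atoms, giving 4 matches.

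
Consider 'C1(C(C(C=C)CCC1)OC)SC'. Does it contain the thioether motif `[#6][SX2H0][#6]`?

The pattern [#6][SX2H0][#6] describes an aliphatic sulfur bridging two carbons with no H on the sulfur — a thioether.
The molecule carries a methylthio ether (-SCH3), whose atoms satisfy every constraint of the query, so the pattern matches.

Yes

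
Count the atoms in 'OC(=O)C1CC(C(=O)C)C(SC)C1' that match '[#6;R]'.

5

The query [#6;R] means: carbon that is part of a ring.
Check the 13 heavy atoms by environment: 5× C (in 5-ring) → match; 4× C (acyclic) → no; 3× O (acyclic) → no; 1× S (acyclic) → no.
That gives 5 matching atoms.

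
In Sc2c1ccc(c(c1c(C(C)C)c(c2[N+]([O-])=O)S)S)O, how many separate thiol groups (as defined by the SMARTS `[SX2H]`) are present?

3

[SX2H] is the SMARTS for a thiol: an aliphatic sulfur with two connections, one being H.
The molecule carries 3 separate instances of a thiol (-SH) meeting every constraint; each maps to a distinct set of atoms, giving 3 matches.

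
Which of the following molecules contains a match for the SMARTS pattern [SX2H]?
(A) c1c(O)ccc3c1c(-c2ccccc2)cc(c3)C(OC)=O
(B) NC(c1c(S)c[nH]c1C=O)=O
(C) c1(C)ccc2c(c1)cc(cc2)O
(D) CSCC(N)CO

B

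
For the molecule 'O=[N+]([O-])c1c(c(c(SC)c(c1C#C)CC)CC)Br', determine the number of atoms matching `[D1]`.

7

The query [D1] means: atom with exactly one heavy-atom neighbour (degree 1).
Check the 18 heavy atoms by environment: 6× c (aromatic, D3) → no; 3× C (D2) → no; 4× C (D1) → match; 1× N (charge +1, D3) → no; 1× O (charge -1, D1) → match; 1× O (D1) → match; 1× S (D2) → no; 1× Br (D1) → match.
Summing the matching environments: 4 + 1 + 1 + 1 = 7 matching atoms.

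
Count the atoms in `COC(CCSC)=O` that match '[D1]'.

3

Check the 8 heavy atoms by environment: 2× C (D2) → no; 1× C (D3) → no; 1× O (D1) → match; 1× O (D2) → no; 2× C (D1) → match; 1× S (D2) → no.
Summing the matching environments: 1 + 2 = 3 matching atoms.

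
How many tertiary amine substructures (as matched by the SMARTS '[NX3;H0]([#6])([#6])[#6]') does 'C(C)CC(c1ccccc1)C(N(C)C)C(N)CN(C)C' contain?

[NX3;H0]([#6])([#6])[#6] is the SMARTS for a tertiary amine: a trivalent nitrogen with no H, bonded to three carbons.
The molecule carries 2 separate instances of a dimethylamino group (-N(CH3)2) meeting every constraint; each maps to a distinct set of atoms, giving 2 matches.

2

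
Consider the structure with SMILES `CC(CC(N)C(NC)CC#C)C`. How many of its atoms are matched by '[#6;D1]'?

4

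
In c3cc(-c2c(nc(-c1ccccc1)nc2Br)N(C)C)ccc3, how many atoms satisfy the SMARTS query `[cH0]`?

The query [cH0] means: aromatic carbon with no attached hydrogen (substituted or ring-fusion).
Check the 22 heavy atoms by environment: 2× n (aromatic, H0) → no; 6× c (aromatic, H0) → match; 10× c (aromatic, H1) → no; 1× N (H0) → no; 2× C (H3) → no; 1× Br (H0) → no.
That gives 6 matching atoms.

6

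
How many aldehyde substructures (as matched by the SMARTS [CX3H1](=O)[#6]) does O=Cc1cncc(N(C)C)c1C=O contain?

2

[CX3H1](=O)[#6] is the SMARTS for an aldehyde: an sp2 carbon with one H, double-bonded to O and single-bonded to carbon.
The molecule carries 2 separate instances of an aldehyde (-CHO) meeting every constraint; each maps to a distinct set of atoms, giving 2 matches.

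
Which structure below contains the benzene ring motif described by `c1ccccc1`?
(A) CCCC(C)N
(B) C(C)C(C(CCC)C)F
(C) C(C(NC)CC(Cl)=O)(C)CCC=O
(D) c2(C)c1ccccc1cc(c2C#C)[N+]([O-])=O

c1ccccc1 describes six aromatic carbons in a ring (a benzene ring).
(A) has a methyl group (-CH3) but no six-membered all-carbon aromatic ring is present.
(B) has a methyl group (-CH3) but no six-membered all-carbon aromatic ring is present.
(C) has a methyl group (-CH3) but no six-membered all-carbon aromatic ring is present.
(D) contains the required atom environment, so the pattern matches.
So the answer is (D).

D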